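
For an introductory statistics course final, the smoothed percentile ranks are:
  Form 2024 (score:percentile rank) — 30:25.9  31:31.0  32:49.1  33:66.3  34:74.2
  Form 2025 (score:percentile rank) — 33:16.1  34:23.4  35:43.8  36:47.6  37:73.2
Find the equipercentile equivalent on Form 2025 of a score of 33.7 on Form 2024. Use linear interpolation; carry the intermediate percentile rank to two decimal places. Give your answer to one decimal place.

PR of 33.7 on Form 2024: 66.3 + (33.7 − 33)/(34 − 33) × (74.2 − 66.3) = 71.83
On Form 2025, PR 71.83 falls between score 36 (PR 47.6) and 37 (PR 73.2).
Interpolate: 36 + (71.83 − 47.6)/(73.2 − 47.6) × (37 − 36) = 36.9

36.9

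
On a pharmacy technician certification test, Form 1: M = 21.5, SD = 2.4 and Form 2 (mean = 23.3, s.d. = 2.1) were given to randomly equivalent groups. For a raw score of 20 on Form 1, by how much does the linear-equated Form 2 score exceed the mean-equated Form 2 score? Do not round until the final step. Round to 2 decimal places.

0.19

Mean-equated: 20 + (23.3 − 21.5) = 21.80
Linear-equated: (2.1/2.4)(20 − 21.5) + 23.3 = 21.988
Difference = 21.988 − 21.80 = 0.19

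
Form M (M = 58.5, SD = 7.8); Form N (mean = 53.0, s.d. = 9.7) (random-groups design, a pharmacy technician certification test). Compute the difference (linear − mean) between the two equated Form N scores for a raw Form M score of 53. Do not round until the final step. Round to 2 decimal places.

-1.34

Mean-equated: 53 + (53.0 − 58.5) = 47.50
Linear-equated: (9.7/7.8)(53 − 58.5) + 53.0 = 46.160
Difference = 46.160 − 47.50 = -1.34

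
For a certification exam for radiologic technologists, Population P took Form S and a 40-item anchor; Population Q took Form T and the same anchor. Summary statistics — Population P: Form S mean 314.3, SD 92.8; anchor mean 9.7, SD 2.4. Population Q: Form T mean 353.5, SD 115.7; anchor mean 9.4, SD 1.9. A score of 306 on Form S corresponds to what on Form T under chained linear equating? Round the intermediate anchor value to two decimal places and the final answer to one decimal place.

359.0

Form S → anchor (Population P): v = (2.4/92.8)(306 − 314.3) + 9.7 = 9.49
anchor → Form T (Population Q): y = (115.7/1.9)(9.49 − 9.4) + 353.5 = 359.0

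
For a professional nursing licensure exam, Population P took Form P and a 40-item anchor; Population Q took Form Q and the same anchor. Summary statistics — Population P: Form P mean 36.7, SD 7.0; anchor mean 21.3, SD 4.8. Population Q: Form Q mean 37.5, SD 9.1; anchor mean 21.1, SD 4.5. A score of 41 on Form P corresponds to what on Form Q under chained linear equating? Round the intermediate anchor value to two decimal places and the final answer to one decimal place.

43.9

Form P → anchor (Population P): v = (4.8/7.0)(41 − 36.7) + 21.3 = 24.25
anchor → Form Q (Population Q): y = (9.1/4.5)(24.25 − 21.1) + 37.5 = 43.9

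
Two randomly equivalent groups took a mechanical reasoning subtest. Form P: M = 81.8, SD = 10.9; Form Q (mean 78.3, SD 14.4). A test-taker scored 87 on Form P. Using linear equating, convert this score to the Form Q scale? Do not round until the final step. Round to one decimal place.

85.2

Linear equating: y = (SD_Y/SD_X)(x − M_X) + M_Y
y = (14.4/10.9)(87 − 81.8) + 78.3
y = 1.321101 × 5.2 + 78.3 = 6.8697 + 78.3 = 85.2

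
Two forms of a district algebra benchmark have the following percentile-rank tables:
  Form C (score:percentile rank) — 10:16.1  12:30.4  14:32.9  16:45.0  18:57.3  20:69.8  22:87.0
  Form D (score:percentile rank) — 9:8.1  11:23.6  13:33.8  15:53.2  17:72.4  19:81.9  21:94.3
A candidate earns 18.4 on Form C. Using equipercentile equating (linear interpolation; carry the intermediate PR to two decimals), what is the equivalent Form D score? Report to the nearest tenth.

PR of 18.4 on Form C: 57.3 + (18.4 − 18)/(20 − 18) × (69.8 − 57.3) = 59.80
On Form D, PR 59.80 falls between score 15 (PR 53.2) and 17 (PR 72.4).
Interpolate: 15 + (59.80 − 53.2)/(72.4 − 53.2) × (17 − 15) = 15.7

15.7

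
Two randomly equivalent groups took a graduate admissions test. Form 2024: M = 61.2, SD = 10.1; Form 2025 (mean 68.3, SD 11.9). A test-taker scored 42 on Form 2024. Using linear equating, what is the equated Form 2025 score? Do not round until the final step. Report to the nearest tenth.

Linear equating: y = (SD_Y/SD_X)(x − M_X) + M_Y
y = (11.9/10.1)(42 − 61.2) + 68.3
y = 1.178218 × -19.2 + 68.3 = -22.6218 + 68.3 = 45.7

45.7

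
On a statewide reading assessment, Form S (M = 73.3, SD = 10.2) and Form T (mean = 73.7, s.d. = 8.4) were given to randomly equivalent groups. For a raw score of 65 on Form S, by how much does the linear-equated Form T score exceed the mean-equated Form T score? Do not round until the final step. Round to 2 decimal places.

1.46

Mean-equated: 65 + (73.7 − 73.3) = 65.40
Linear-equated: (8.4/10.2)(65 − 73.3) + 73.7 = 66.865
Difference = 66.865 − 65.40 = 1.46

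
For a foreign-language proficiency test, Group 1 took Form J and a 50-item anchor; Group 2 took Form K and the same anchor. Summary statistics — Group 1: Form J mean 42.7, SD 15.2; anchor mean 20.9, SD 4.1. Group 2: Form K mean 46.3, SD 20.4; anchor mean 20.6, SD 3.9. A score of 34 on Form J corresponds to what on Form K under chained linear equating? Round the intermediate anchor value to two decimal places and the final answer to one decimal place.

35.6

Form J → anchor (Group 1): v = (4.1/15.2)(34 − 42.7) + 20.9 = 18.55
anchor → Form K (Group 2): y = (20.4/3.9)(18.55 − 20.6) + 46.3 = 35.6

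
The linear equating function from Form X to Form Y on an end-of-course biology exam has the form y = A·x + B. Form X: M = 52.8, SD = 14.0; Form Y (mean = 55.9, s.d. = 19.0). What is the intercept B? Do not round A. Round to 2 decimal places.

-15.76

A = SD_Y / SD_X = 19.0 / 14.0 = 1.357143
B = M_Y − A·M_X = 55.9 − 1.357143 × 52.8 = -15.76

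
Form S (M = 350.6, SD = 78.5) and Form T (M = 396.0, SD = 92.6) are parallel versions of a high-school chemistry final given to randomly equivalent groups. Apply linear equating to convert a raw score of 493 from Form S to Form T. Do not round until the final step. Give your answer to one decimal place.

Linear equating: y = (SD_Y/SD_X)(x − M_X) + M_Y
y = (92.6/78.5)(493 − 350.6) + 396.0
y = 1.179618 × 142.4 + 396.0 = 167.9776 + 396.0 = 564.0

564.0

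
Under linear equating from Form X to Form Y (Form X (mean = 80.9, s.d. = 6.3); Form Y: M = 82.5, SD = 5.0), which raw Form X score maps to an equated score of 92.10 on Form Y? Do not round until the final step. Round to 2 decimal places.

93.00

Invert y = (SD_Y/SD_X)(x − M_X) + M_Y:
x = (SD_X/SD_Y)(y − M_Y) + M_X = (6.3/5.0)(92.10 − 82.5) + 80.9
x = 1.260000 × 9.600 + 80.9 = 93.00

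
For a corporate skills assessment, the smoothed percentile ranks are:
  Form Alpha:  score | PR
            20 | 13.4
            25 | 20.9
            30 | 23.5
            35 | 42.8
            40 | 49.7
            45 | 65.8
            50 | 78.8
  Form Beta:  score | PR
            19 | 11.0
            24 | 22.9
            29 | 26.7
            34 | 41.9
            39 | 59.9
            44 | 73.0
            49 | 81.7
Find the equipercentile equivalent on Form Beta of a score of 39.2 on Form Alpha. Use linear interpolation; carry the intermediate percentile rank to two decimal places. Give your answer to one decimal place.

PR of 39.2 on Form Alpha: 42.8 + (39.2 − 35)/(40 − 35) × (49.7 − 42.8) = 48.60
On Form Beta, PR 48.60 falls between score 34 (PR 41.9) and 39 (PR 59.9).
Interpolate: 34 + (48.60 − 41.9)/(59.9 − 41.9) × (39 − 34) = 35.9

35.9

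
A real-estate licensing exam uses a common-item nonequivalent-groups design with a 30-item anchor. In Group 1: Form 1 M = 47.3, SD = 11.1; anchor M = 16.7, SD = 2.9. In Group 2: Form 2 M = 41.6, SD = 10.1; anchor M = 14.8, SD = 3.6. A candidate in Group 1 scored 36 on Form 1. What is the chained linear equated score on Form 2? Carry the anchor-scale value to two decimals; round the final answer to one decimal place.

Form 1 → anchor (Group 1): v = (2.9/11.1)(36 − 47.3) + 16.7 = 13.75
anchor → Form 2 (Group 2): y = (10.1/3.6)(13.75 − 14.8) + 41.6 = 38.7

38.7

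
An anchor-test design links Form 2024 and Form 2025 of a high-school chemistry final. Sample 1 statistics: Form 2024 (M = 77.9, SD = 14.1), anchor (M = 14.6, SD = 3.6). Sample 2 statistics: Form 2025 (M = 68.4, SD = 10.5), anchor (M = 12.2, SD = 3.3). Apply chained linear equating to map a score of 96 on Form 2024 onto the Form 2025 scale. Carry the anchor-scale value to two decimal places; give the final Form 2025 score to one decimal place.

Form 2024 → anchor (Sample 1): v = (3.6/14.1)(96 − 77.9) + 14.6 = 19.22
anchor → Form 2025 (Sample 2): y = (10.5/3.3)(19.22 − 12.2) + 68.4 = 90.7

90.7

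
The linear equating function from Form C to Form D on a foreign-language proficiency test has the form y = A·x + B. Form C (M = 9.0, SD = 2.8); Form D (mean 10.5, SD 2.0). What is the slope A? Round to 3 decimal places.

0.714

A = SD_Y / SD_X = 2.0 / 2.8 = 0.714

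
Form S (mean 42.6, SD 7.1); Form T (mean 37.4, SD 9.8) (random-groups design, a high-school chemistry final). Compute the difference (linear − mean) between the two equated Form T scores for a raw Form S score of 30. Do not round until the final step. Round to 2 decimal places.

-4.79

Mean-equated: 30 + (37.4 − 42.6) = 24.80
Linear-equated: (9.8/7.1)(30 − 42.6) + 37.4 = 20.008
Difference = 20.008 − 24.80 = -4.79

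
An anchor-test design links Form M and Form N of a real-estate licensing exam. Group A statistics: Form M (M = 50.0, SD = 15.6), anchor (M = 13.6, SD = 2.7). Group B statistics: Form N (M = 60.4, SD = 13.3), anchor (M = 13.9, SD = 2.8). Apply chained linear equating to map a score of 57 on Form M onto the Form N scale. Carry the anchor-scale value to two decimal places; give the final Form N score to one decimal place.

Form M → anchor (Group A): v = (2.7/15.6)(57 − 50.0) + 13.6 = 14.81
anchor → Form N (Group B): y = (13.3/2.8)(14.81 − 13.9) + 60.4 = 64.7

64.7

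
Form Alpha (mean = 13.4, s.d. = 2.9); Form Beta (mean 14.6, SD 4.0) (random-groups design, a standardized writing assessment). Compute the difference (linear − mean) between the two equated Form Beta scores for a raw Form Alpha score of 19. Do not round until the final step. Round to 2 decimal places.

2.12

Mean-equated: 19 + (14.6 − 13.4) = 20.20
Linear-equated: (4.0/2.9)(19 − 13.4) + 14.6 = 22.324
Difference = 22.324 − 20.20 = 2.12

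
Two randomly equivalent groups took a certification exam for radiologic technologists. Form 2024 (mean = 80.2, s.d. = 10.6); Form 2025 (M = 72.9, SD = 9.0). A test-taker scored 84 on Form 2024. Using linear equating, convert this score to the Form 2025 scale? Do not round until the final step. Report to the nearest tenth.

Linear equating: y = (SD_Y/SD_X)(x − M_X) + M_Y
y = (9.0/10.6)(84 − 80.2) + 72.9
y = 0.849057 × 3.8 + 72.9 = 3.2264 + 72.9 = 76.1

76.1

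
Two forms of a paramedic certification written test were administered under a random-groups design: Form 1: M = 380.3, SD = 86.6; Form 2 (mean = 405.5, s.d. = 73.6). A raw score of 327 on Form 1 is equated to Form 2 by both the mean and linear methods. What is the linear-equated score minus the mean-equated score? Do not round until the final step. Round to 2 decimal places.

Mean-equated: 327 + (405.5 − 380.3) = 352.20
Linear-equated: (73.6/86.6)(327 − 380.3) + 405.5 = 360.201
Difference = 360.201 − 352.20 = 8.00

8.00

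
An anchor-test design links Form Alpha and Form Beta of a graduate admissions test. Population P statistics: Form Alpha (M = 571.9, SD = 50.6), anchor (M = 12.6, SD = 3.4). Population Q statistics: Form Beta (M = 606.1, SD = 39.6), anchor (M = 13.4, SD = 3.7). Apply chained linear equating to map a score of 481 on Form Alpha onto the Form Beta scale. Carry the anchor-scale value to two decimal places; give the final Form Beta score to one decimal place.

532.1

Form Alpha → anchor (Population P): v = (3.4/50.6)(481 − 571.9) + 12.6 = 6.49
anchor → Form Beta (Population Q): y = (39.6/3.7)(6.49 − 13.4) + 606.1 = 532.1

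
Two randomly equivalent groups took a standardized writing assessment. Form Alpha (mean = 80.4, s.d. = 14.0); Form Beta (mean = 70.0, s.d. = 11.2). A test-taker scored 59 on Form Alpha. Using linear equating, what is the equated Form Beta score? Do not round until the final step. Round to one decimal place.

Linear equating: y = (SD_Y/SD_X)(x − M_X) + M_Y
y = (11.2/14.0)(59 − 80.4) + 70.0
y = 0.800000 × -21.4 + 70.0 = -17.1200 + 70.0 = 52.9

52.9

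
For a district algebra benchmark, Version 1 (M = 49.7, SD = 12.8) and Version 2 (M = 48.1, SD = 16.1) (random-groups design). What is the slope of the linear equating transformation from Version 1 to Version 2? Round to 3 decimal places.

A = SD_Y / SD_X = 16.1 / 12.8 = 1.258

1.258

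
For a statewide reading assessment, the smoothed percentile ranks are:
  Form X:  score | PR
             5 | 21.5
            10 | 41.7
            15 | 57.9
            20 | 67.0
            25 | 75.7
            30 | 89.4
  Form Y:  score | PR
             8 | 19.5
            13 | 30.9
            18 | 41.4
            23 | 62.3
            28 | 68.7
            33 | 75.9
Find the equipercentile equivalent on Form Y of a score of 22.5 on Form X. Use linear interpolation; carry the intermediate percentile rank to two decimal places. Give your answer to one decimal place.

PR of 22.5 on Form X: 67.0 + (22.5 − 20)/(25 − 20) × (75.7 − 67.0) = 71.35
On Form Y, PR 71.35 falls between score 28 (PR 68.7) and 33 (PR 75.9).
Interpolate: 28 + (71.35 − 68.7)/(75.9 − 68.7) × (33 − 28) = 29.8

29.8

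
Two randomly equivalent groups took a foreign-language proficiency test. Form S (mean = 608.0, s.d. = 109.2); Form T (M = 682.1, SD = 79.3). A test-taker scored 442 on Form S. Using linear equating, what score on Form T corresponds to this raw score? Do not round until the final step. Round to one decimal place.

561.6

Linear equating: y = (SD_Y/SD_X)(x − M_X) + M_Y
y = (79.3/109.2)(442 − 608.0) + 682.1
y = 0.726190 × -166.0 + 682.1 = -120.5476 + 682.1 = 561.6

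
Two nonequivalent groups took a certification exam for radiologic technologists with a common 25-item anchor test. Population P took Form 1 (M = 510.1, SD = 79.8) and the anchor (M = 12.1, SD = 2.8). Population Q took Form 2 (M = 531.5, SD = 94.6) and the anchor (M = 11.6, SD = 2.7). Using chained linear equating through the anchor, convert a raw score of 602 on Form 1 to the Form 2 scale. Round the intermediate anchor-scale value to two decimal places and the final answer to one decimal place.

661.8

Form 1 → anchor (Population P): v = (2.8/79.8)(602 − 510.1) + 12.1 = 15.32
anchor → Form 2 (Population Q): y = (94.6/2.7)(15.32 − 11.6) + 531.5 = 661.8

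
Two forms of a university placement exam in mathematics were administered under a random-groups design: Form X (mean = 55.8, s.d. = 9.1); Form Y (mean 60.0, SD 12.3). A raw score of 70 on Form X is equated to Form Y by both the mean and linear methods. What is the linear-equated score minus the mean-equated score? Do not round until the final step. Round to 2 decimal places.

Mean-equated: 70 + (60.0 − 55.8) = 74.20
Linear-equated: (12.3/9.1)(70 − 55.8) + 60.0 = 79.193
Difference = 79.193 − 74.20 = 4.99

4.99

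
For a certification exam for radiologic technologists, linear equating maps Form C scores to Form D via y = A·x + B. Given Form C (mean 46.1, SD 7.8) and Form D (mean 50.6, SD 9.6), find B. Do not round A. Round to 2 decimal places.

A = SD_Y / SD_X = 9.6 / 7.8 = 1.230769
B = M_Y − A·M_X = 50.6 − 1.230769 × 46.1 = -6.14

-6.14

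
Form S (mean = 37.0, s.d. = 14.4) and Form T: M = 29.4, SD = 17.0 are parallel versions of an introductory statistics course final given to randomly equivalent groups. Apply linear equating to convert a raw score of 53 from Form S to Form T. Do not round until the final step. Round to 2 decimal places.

Linear equating: y = (SD_Y/SD_X)(x − M_X) + M_Y
y = (17.0/14.4)(53 − 37.0) + 29.4
y = 1.180556 × 16.0 + 29.4 = 18.8889 + 29.4 = 48.29

48.29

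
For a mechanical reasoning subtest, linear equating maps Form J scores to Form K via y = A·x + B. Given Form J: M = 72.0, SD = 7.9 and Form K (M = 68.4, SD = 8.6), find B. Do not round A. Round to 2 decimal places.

A = SD_Y / SD_X = 8.6 / 7.9 = 1.088608
B = M_Y − A·M_X = 68.4 − 1.088608 × 72.0 = -9.98

-9.98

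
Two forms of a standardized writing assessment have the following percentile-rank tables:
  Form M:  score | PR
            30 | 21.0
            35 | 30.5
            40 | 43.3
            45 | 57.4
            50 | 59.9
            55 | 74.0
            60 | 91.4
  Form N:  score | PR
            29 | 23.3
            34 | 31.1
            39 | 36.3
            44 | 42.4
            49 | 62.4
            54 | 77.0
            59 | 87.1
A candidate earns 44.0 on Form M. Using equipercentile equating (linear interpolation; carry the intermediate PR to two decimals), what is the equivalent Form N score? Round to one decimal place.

47.0

PR of 44.0 on Form M: 43.3 + (44.0 − 40)/(45 − 40) × (57.4 − 43.3) = 54.58
On Form N, PR 54.58 falls between score 44 (PR 42.4) and 49 (PR 62.4).
Interpolate: 44 + (54.58 − 42.4)/(62.4 − 42.4) × (49 − 44) = 47.0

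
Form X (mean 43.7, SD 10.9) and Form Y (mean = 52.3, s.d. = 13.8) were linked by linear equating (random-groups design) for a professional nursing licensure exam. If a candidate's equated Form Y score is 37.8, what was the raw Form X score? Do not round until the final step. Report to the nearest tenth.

Invert y = (SD_Y/SD_X)(x − M_X) + M_Y:
x = (SD_X/SD_Y)(y − M_Y) + M_X = (10.9/13.8)(37.8 − 52.3) + 43.7
x = 0.789855 × -14.500 + 43.7 = 32.2

32.2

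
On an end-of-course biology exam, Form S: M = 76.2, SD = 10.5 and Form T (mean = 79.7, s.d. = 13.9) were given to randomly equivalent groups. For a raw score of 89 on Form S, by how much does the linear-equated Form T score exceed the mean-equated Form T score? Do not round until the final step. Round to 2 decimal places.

4.14

Mean-equated: 89 + (79.7 − 76.2) = 92.50
Linear-equated: (13.9/10.5)(89 − 76.2) + 79.7 = 96.645
Difference = 96.645 − 92.50 = 4.14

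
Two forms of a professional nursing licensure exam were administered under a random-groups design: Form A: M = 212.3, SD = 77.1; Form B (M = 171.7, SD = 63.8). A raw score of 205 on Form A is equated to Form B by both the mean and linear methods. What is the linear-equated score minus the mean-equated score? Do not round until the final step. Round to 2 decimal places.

1.26

Mean-equated: 205 + (171.7 − 212.3) = 164.40
Linear-equated: (63.8/77.1)(205 − 212.3) + 171.7 = 165.659
Difference = 165.659 − 164.40 = 1.26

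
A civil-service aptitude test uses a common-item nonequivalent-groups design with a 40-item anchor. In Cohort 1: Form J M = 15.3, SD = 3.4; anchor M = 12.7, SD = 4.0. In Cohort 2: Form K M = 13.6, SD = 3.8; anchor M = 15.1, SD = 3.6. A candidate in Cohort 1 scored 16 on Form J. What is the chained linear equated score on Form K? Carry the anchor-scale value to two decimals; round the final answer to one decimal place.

11.9

Form J → anchor (Cohort 1): v = (4.0/3.4)(16 − 15.3) + 12.7 = 13.52
anchor → Form K (Cohort 2): y = (3.8/3.6)(13.52 − 15.1) + 13.6 = 11.9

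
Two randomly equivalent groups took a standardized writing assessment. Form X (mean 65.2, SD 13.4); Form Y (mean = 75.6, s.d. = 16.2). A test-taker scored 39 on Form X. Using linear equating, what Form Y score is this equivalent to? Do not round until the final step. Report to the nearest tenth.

43.9

Linear equating: y = (SD_Y/SD_X)(x − M_X) + M_Y
y = (16.2/13.4)(39 − 65.2) + 75.6
y = 1.208955 × -26.2 + 75.6 = -31.6746 + 75.6 = 43.9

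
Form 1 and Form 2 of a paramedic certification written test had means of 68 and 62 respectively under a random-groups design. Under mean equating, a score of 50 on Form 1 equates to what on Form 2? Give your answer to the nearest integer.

44

Mean equating: y = x + (M_Y − M_X) = 50 + (62 − 68) = 44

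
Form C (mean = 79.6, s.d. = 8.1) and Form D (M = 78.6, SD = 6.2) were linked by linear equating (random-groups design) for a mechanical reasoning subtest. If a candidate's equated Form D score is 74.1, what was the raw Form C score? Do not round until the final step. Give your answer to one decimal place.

73.7

Invert y = (SD_Y/SD_X)(x − M_X) + M_Y:
x = (SD_X/SD_Y)(y − M_Y) + M_X = (8.1/6.2)(74.1 − 78.6) + 79.6
x = 1.306452 × -4.500 + 79.6 = 73.7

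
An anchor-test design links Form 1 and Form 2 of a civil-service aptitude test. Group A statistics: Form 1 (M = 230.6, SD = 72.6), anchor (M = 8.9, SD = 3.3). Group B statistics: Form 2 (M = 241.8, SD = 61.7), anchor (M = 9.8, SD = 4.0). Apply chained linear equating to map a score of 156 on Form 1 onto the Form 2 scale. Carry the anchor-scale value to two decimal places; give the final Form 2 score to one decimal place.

175.6

Form 1 → anchor (Group A): v = (3.3/72.6)(156 − 230.6) + 8.9 = 5.51
anchor → Form 2 (Group B): y = (61.7/4.0)(5.51 − 9.8) + 241.8 = 175.6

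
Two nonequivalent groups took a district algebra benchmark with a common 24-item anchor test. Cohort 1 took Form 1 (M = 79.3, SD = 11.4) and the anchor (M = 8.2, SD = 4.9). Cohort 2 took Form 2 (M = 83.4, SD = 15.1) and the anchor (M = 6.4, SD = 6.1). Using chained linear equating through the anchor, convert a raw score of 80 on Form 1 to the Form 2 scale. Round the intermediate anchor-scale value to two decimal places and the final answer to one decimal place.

88.6

Form 1 → anchor (Cohort 1): v = (4.9/11.4)(80 − 79.3) + 8.2 = 8.50
anchor → Form 2 (Cohort 2): y = (15.1/6.1)(8.50 − 6.4) + 83.4 = 88.6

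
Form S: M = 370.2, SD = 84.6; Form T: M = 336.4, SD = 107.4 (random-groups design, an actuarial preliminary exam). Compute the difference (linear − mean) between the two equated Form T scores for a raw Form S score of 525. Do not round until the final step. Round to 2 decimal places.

Mean-equated: 525 + (336.4 − 370.2) = 491.20
Linear-equated: (107.4/84.6)(525 − 370.2) + 336.4 = 532.919
Difference = 532.919 − 491.20 = 41.72

41.72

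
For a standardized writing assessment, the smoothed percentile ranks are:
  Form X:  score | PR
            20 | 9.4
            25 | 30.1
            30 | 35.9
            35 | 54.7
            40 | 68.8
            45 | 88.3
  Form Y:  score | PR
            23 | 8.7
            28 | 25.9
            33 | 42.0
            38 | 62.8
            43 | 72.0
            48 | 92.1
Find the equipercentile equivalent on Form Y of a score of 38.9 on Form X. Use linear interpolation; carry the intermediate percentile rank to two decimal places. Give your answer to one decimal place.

PR of 38.9 on Form X: 54.7 + (38.9 − 35)/(40 − 35) × (68.8 − 54.7) = 65.70
On Form Y, PR 65.70 falls between score 38 (PR 62.8) and 43 (PR 72.0).
Interpolate: 38 + (65.70 − 62.8)/(72.0 − 62.8) × (43 − 38) = 39.6

39.6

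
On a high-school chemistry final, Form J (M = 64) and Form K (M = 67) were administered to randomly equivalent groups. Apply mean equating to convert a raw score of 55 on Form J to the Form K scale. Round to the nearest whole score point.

Mean equating: y = x + (M_Y − M_X) = 55 + (67 − 64) = 58

58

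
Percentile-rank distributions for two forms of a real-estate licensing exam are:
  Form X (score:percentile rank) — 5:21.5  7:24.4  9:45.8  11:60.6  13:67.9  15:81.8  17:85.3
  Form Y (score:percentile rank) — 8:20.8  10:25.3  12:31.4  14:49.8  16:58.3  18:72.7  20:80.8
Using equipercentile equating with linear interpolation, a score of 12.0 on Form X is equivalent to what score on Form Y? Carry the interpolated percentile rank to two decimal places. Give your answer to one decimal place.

PR of 12.0 on Form X: 60.6 + (12.0 − 11)/(13 − 11) × (67.9 − 60.6) = 64.25
On Form Y, PR 64.25 falls between score 16 (PR 58.3) and 18 (PR 72.7).
Interpolate: 16 + (64.25 − 58.3)/(72.7 − 58.3) × (18 − 16) = 16.8

16.8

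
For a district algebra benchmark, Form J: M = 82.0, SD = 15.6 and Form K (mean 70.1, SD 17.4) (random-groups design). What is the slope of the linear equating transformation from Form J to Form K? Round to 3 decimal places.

A = SD_Y / SD_X = 17.4 / 15.6 = 1.115

1.115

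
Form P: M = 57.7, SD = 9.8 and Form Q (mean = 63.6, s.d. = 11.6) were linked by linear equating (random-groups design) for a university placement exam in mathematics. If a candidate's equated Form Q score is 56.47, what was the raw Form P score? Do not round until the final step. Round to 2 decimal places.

Invert y = (SD_Y/SD_X)(x − M_X) + M_Y:
x = (SD_X/SD_Y)(y − M_Y) + M_X = (9.8/11.6)(56.47 − 63.6) + 57.7
x = 0.844828 × -7.130 + 57.7 = 51.68

51.68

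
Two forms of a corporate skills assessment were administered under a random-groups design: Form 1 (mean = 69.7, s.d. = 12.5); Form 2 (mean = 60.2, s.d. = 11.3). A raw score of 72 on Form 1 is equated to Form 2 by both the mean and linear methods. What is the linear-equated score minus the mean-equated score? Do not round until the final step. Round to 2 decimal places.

-0.22

Mean-equated: 72 + (60.2 − 69.7) = 62.50
Linear-equated: (11.3/12.5)(72 − 69.7) + 60.2 = 62.279
Difference = 62.279 − 62.50 = -0.22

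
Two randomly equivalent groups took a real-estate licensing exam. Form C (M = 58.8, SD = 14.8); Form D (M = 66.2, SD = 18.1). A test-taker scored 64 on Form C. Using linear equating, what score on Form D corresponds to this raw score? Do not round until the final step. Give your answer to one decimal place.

Linear equating: y = (SD_Y/SD_X)(x − M_X) + M_Y
y = (18.1/14.8)(64 − 58.8) + 66.2
y = 1.222973 × 5.2 + 66.2 = 6.3595 + 66.2 = 72.6

72.6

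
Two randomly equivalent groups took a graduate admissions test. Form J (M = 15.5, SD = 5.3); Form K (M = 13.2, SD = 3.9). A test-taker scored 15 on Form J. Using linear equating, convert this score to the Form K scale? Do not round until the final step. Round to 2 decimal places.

12.83

Linear equating: y = (SD_Y/SD_X)(x − M_X) + M_Y
y = (3.9/5.3)(15 − 15.5) + 13.2
y = 0.735849 × -0.5 + 13.2 = -0.3679 + 13.2 = 12.83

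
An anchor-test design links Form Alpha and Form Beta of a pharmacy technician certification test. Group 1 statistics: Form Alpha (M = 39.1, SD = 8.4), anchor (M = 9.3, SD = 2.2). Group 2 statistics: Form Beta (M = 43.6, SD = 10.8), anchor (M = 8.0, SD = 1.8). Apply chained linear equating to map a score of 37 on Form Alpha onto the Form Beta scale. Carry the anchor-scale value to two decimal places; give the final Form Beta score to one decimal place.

48.1

Form Alpha → anchor (Group 1): v = (2.2/8.4)(37 − 39.1) + 9.3 = 8.75
anchor → Form Beta (Group 2): y = (10.8/1.8)(8.75 − 8.0) + 43.6 = 48.1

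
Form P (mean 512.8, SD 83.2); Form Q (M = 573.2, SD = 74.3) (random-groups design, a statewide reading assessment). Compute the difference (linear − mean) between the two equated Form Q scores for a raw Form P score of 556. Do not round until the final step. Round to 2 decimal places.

-4.62

Mean-equated: 556 + (573.2 − 512.8) = 616.40
Linear-equated: (74.3/83.2)(556 − 512.8) + 573.2 = 611.779
Difference = 611.779 − 616.40 = -4.62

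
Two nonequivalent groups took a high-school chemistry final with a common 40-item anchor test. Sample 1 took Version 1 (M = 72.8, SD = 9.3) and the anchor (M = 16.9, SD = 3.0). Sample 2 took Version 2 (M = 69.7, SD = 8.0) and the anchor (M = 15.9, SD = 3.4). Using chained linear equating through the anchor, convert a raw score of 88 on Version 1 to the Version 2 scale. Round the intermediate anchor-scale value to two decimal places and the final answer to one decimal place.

83.6

Version 1 → anchor (Sample 1): v = (3.0/9.3)(88 − 72.8) + 16.9 = 21.80
anchor → Version 2 (Sample 2): y = (8.0/3.4)(21.80 − 15.9) + 69.7 = 83.6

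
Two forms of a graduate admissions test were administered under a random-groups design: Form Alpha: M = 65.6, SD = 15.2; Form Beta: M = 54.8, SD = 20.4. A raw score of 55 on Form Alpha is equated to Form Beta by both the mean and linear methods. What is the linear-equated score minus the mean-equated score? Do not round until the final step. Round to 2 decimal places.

-3.63

Mean-equated: 55 + (54.8 − 65.6) = 44.20
Linear-equated: (20.4/15.2)(55 − 65.6) + 54.8 = 40.574
Difference = 40.574 − 44.20 = -3.63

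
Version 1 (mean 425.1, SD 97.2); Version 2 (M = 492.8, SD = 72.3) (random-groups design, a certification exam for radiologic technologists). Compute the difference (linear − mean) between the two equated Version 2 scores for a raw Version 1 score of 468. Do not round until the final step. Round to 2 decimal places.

Mean-equated: 468 + (492.8 − 425.1) = 535.70
Linear-equated: (72.3/97.2)(468 − 425.1) + 492.8 = 524.710
Difference = 524.710 − 535.70 = -10.99

-10.99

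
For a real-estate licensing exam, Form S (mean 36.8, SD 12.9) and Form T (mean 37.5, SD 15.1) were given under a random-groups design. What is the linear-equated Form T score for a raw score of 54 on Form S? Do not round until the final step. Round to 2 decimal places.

57.63

Linear equating: y = (SD_Y/SD_X)(x − M_X) + M_Y
y = (15.1/12.9)(54 − 36.8) + 37.5
y = 1.170543 × 17.2 + 37.5 = 20.1333 + 37.5 = 57.63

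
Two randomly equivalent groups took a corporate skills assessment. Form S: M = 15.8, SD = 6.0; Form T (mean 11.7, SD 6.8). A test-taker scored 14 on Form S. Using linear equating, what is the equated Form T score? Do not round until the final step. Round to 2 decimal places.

Linear equating: y = (SD_Y/SD_X)(x − M_X) + M_Y
y = (6.8/6.0)(14 − 15.8) + 11.7
y = 1.133333 × -1.8 + 11.7 = -2.0400 + 11.7 = 9.66

9.66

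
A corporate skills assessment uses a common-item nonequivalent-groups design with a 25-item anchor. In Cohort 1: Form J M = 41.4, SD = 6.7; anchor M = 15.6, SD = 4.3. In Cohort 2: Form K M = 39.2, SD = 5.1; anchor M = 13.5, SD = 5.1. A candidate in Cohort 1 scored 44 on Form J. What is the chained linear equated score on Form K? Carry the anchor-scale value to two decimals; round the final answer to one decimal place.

Form J → anchor (Cohort 1): v = (4.3/6.7)(44 − 41.4) + 15.6 = 17.27
anchor → Form K (Cohort 2): y = (5.1/5.1)(17.27 − 13.5) + 39.2 = 43.0

43.0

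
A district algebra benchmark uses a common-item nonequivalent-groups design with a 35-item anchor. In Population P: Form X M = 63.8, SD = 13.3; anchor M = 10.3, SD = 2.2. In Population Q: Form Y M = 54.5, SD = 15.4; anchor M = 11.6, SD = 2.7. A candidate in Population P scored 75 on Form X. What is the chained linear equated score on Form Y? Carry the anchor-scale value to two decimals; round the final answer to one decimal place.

Form X → anchor (Population P): v = (2.2/13.3)(75 − 63.8) + 10.3 = 12.15
anchor → Form Y (Population Q): y = (15.4/2.7)(12.15 − 11.6) + 54.5 = 57.6

57.6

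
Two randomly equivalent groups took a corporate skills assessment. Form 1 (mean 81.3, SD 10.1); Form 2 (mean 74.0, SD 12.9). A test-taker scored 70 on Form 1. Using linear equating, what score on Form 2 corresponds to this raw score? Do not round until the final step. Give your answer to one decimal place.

59.6

Linear equating: y = (SD_Y/SD_X)(x − M_X) + M_Y
y = (12.9/10.1)(70 − 81.3) + 74.0
y = 1.277228 × -11.3 + 74.0 = -14.4327 + 74.0 = 59.6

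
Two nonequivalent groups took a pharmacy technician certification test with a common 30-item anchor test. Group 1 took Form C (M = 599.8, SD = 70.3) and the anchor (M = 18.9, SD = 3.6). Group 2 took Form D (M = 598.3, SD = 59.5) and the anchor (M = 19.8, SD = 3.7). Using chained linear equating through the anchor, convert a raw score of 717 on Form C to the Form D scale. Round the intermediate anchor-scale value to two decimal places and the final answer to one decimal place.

680.3

Form C → anchor (Group 1): v = (3.6/70.3)(717 − 599.8) + 18.9 = 24.90
anchor → Form D (Group 2): y = (59.5/3.7)(24.90 − 19.8) + 598.3 = 680.3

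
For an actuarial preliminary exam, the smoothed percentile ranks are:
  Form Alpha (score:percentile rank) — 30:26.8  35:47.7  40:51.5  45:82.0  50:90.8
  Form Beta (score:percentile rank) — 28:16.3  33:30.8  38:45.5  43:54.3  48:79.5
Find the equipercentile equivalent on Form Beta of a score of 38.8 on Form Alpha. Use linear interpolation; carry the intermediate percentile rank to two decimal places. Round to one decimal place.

PR of 38.8 on Form Alpha: 47.7 + (38.8 − 35)/(40 − 35) × (51.5 − 47.7) = 50.59
On Form Beta, PR 50.59 falls between score 38 (PR 45.5) and 43 (PR 54.3).
Interpolate: 38 + (50.59 − 45.5)/(54.3 − 45.5) × (43 − 38) = 40.9

40.9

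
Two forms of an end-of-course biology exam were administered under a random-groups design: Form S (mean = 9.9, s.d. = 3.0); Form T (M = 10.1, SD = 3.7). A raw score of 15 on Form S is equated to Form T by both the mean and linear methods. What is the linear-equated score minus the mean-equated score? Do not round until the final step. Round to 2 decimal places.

Mean-equated: 15 + (10.1 − 9.9) = 15.20
Linear-equated: (3.7/3.0)(15 − 9.9) + 10.1 = 16.390
Difference = 16.390 − 15.20 = 1.19

1.19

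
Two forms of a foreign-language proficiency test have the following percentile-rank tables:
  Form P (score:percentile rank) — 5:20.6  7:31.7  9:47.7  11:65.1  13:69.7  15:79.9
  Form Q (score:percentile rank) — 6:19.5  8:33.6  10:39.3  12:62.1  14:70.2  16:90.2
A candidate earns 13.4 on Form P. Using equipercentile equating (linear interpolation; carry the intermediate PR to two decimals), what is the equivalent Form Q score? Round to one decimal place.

PR of 13.4 on Form P: 69.7 + (13.4 − 13)/(15 − 13) × (79.9 − 69.7) = 71.74
On Form Q, PR 71.74 falls between score 14 (PR 70.2) and 16 (PR 90.2).
Interpolate: 14 + (71.74 − 70.2)/(90.2 − 70.2) × (16 − 14) = 14.2

14.2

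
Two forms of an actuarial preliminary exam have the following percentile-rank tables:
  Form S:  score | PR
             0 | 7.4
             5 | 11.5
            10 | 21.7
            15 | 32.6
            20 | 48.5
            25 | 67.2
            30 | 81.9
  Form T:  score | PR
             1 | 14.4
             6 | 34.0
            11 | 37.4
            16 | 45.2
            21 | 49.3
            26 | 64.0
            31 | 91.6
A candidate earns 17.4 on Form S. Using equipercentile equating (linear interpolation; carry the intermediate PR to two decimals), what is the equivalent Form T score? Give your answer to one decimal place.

PR of 17.4 on Form S: 32.6 + (17.4 − 15)/(20 − 15) × (48.5 − 32.6) = 40.23
On Form T, PR 40.23 falls between score 11 (PR 37.4) and 16 (PR 45.2).
Interpolate: 11 + (40.23 − 37.4)/(45.2 − 37.4) × (16 − 11) = 12.8

12.8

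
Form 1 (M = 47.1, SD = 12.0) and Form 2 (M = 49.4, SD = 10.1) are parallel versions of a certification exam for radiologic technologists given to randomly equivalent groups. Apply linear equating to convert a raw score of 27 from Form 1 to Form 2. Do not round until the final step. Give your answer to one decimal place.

Linear equating: y = (SD_Y/SD_X)(x − M_X) + M_Y
y = (10.1/12.0)(27 − 47.1) + 49.4
y = 0.841667 × -20.1 + 49.4 = -16.9175 + 49.4 = 32.5

32.5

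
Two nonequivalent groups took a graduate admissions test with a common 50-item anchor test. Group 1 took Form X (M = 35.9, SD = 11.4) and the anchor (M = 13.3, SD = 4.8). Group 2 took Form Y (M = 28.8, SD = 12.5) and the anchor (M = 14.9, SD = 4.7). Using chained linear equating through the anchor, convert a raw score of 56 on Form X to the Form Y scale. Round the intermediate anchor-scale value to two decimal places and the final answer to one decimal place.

Form X → anchor (Group 1): v = (4.8/11.4)(56 − 35.9) + 13.3 = 21.76
anchor → Form Y (Group 2): y = (12.5/4.7)(21.76 − 14.9) + 28.8 = 47.0

47.0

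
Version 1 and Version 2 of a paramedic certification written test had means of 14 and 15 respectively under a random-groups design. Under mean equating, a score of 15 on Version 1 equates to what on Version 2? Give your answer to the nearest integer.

Mean equating: y = x + (M_Y − M_X) = 15 + (15 − 14) = 16

16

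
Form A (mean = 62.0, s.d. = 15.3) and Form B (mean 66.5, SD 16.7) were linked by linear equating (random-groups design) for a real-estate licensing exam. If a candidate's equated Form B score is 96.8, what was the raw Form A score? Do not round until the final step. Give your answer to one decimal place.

89.8

Invert y = (SD_Y/SD_X)(x − M_X) + M_Y:
x = (SD_X/SD_Y)(y − M_Y) + M_X = (15.3/16.7)(96.8 − 66.5) + 62.0
x = 0.916168 × 30.300 + 62.0 = 89.8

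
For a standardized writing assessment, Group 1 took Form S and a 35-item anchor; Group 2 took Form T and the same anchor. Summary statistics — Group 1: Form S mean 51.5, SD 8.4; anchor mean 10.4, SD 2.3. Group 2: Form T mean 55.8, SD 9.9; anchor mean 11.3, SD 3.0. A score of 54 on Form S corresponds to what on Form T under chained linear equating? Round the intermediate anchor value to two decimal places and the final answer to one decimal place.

Form S → anchor (Group 1): v = (2.3/8.4)(54 − 51.5) + 10.4 = 11.08
anchor → Form T (Group 2): y = (9.9/3.0)(11.08 − 11.3) + 55.8 = 55.1

55.1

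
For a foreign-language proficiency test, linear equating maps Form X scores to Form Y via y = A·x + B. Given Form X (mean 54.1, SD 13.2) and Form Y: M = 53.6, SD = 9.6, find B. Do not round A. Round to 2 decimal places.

14.25

A = SD_Y / SD_X = 9.6 / 13.2 = 0.727273
B = M_Y − A·M_X = 53.6 − 0.727273 × 54.1 = 14.25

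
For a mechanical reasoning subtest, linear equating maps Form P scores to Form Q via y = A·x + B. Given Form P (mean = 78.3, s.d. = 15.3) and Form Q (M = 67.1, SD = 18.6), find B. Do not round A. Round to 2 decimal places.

A = SD_Y / SD_X = 18.6 / 15.3 = 1.215686
B = M_Y − A·M_X = 67.1 − 1.215686 × 78.3 = -28.09

-28.09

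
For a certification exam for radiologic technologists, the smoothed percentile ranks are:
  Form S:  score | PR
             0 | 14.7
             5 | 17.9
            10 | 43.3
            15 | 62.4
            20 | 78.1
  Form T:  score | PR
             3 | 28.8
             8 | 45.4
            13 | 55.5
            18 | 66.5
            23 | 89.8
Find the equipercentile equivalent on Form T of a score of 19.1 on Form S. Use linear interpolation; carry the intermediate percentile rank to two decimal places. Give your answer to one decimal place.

PR of 19.1 on Form S: 62.4 + (19.1 − 15)/(20 − 15) × (78.1 − 62.4) = 75.27
On Form T, PR 75.27 falls between score 18 (PR 66.5) and 23 (PR 89.8).
Interpolate: 18 + (75.27 − 66.5)/(89.8 − 66.5) × (23 − 18) = 19.9

19.9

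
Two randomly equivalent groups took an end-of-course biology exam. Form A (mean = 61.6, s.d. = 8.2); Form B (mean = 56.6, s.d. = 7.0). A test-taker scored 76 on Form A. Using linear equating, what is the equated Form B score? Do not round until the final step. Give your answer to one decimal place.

Linear equating: y = (SD_Y/SD_X)(x − M_X) + M_Y
y = (7.0/8.2)(76 − 61.6) + 56.6
y = 0.853659 × 14.4 + 56.6 = 12.2927 + 56.6 = 68.9

68.9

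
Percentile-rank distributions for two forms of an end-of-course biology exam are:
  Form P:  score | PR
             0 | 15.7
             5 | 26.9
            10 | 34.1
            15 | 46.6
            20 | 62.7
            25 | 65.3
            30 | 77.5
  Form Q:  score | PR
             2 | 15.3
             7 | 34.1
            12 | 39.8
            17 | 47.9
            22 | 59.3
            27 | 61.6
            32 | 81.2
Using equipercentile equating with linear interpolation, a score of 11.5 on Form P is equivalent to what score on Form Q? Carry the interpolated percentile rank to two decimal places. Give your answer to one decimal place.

10.3

PR of 11.5 on Form P: 34.1 + (11.5 − 10)/(15 − 10) × (46.6 − 34.1) = 37.85
On Form Q, PR 37.85 falls between score 7 (PR 34.1) and 12 (PR 39.8).
Interpolate: 7 + (37.85 − 34.1)/(39.8 − 34.1) × (12 − 7) = 10.3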